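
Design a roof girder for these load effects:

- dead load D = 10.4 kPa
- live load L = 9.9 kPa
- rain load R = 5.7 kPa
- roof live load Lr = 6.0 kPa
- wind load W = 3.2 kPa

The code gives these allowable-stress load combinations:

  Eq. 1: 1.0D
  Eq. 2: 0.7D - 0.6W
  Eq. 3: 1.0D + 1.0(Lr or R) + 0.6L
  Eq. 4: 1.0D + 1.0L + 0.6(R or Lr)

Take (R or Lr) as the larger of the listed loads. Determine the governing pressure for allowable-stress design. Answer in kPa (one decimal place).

(Lr or R) → Lr = 6.0 kPa; (R or Lr) → Lr = 6.0 kPa.
Eq. 1: 1.0(10.4) = 10.4
Eq. 2: 0.7(10.4) - 0.6(3.2) = 7.3 - 1.9 = 5.4
Eq. 3: 1.0(10.4) + 1.0(6.0) + 0.6(9.9) = 10.4 + 6.0 + 5.9 = 22.3
Eq. 4: 1.0(10.4) + 1.0(9.9) + 0.6(6.0) = 10.4 + 9.9 + 3.6 = 23.9
Combination 4 governs: p = 23.9 kPa.

23.9 kPa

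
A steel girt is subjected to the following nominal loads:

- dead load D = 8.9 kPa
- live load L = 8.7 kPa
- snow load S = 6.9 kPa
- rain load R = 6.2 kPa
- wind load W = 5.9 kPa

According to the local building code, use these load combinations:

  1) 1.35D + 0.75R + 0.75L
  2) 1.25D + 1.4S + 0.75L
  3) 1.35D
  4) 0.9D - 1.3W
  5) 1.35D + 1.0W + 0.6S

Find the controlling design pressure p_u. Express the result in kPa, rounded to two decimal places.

27.31 kPa

1) 1.35(8.9) + 0.75(6.2) + 0.75(8.7) = 23.19
2) 1.25(8.9) + 1.4(6.9) + 0.75(8.7) = 27.31
3) 1.35(8.9) = 12.02
4) 0.9(8.9) - 1.3(5.9) = 0.34
5) 1.35(8.9) + 1.0(5.9) + 0.6(6.9) = 22.06
The controlling combination is 2, giving 27.31 kPa.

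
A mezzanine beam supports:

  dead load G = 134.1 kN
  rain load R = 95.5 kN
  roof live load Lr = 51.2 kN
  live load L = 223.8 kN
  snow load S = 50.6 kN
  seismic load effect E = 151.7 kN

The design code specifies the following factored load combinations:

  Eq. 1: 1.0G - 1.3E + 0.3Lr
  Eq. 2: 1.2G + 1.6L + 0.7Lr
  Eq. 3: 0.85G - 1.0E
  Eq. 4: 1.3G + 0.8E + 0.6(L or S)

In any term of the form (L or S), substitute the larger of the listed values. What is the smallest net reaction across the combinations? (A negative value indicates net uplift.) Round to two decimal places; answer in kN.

(L or S) → L = 223.8 kN.
Eq. 1: 1.0(134.1) - 1.3(151.7) + 0.3(51.2) = 134.10 - 197.21 + 15.36 = -47.75
Eq. 2: 1.2(134.1) + 1.6(223.8) + 0.7(51.2) = 160.92 + 358.08 + 35.84 = 554.84
Eq. 3: 0.85(134.1) - 1.0(151.7) = -37.72
Eq. 4: 1.3(134.1) + 0.8(151.7) + 0.6(223.8) = 174.33 + 121.36 + 134.28 = 429.97
Combination 1 gives the minimum: -47.75 kN.

-47.75 kN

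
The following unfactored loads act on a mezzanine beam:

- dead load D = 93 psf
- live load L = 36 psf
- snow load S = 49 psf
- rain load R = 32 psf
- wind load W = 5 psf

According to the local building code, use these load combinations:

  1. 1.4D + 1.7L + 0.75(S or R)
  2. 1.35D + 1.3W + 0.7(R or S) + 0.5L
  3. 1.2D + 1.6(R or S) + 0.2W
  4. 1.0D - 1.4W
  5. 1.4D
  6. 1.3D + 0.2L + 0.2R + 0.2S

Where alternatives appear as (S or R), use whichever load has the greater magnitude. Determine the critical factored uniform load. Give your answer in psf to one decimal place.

228.2 psf

(S or R) → S = 49 psf; (R or S) → S = 49 psf.
1. 1.4(93) + 1.7(36) + 0.75(49) = 130.2 + 61.2 + 36.8 = 228.2
2. 1.35(93) + 1.3(5) + 0.7(49) + 0.5(36) = 125.6 + 6.5 + 34.3 + 18.0 = 184.4
3. 1.2(93) + 1.6(49) + 0.2(5) = 111.6 + 78.4 + 1.0 = 191.0
4. 1.0(93) - 1.4(5) = 93.0 - 7.0 = 86.0
5. 1.4(93) = 130.2
6. 1.3(93) + 0.2(36) + 0.2(32) + 0.2(49) = 120.9 + 7.2 + 6.4 + 9.8 = 144.3
Combination 1 governs: q_u = 228.2 psf.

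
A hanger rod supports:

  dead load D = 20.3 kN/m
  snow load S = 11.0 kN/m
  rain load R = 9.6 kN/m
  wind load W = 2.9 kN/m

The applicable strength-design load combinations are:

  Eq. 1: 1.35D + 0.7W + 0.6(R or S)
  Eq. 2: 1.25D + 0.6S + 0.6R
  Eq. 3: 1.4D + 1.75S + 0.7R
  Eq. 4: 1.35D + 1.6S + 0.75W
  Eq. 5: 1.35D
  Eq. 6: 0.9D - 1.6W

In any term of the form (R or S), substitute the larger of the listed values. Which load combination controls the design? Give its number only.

(R or S) → S = 11.0 kN/m.
Eq. 1: 1.35(20.3) + 0.7(2.9) + 0.6(11.0) = 36.04
Eq. 2: 1.25(20.3) + 0.6(11.0) + 0.6(9.6) = 37.74
Eq. 3: 1.4(20.3) + 1.75(11.0) + 0.7(9.6) = 54.39
Eq. 4: 1.35(20.3) + 1.6(11.0) + 0.75(2.9) = 47.18
Eq. 5: 1.35(20.3) = 27.41
Eq. 6: 0.9(20.3) - 1.6(2.9) = 13.63
The largest value is 54.39 kN/m from combination 3.

Combination 3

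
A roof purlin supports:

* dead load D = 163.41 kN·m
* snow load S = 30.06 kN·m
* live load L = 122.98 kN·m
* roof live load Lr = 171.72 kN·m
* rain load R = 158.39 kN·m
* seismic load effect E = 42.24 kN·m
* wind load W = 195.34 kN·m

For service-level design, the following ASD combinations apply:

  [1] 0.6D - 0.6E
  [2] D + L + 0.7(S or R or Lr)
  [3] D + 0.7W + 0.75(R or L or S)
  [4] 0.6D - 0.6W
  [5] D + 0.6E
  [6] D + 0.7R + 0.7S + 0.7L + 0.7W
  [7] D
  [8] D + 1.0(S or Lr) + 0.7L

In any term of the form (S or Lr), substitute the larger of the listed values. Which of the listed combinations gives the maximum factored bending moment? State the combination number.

(S or R or Lr) → Lr = 171.72 kN·m; (R or L or S) → R = 158.39 kN·m; (S or Lr) → Lr = 171.72 kN·m.
[1] 0.6(163.41) - 0.6(42.24) = 72.70
[2] 1.0(163.41) + 1.0(122.98) + 0.7(171.72) = 163.41 + 122.98 + 120.20 = 406.59
[3] 1.0(163.41) + 0.7(195.34) + 0.75(158.39) = 163.41 + 136.74 + 118.79 = 418.94
[4] 0.6(163.41) - 0.6(195.34) = -19.16
[5] 1.0(163.41) + 0.6(42.24) = 163.41 + 25.34 = 188.75
[6] 1.0(163.41) + 0.7(158.39) + 0.7(30.06) + 0.7(122.98) + 0.7(195.34) = 163.41 + 110.87 + 21.04 + 86.09 + 136.74 = 518.15
[7] 1.0(163.41) = 163.41
[8] 1.0(163.41) + 1.0(171.72) + 0.7(122.98) = 163.41 + 171.72 + 86.09 = 421.22
The largest value is 518.15 kN·m from combination 6.

Combination 6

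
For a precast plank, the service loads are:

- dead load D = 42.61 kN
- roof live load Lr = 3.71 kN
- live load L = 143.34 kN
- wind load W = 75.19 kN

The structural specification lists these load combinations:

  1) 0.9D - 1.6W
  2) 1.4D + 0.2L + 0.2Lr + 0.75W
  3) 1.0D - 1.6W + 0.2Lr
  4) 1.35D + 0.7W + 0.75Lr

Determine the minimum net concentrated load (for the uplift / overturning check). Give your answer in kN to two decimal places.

-81.96 kN

1) 0.9(42.61) - 1.6(75.19) = -81.96
2) 1.4(42.61) + 0.2(143.34) + 0.2(3.71) + 0.75(75.19) = 145.46
3) 1.0(42.61) - 1.6(75.19) + 0.2(3.71) = 42.61 - 120.30 + 0.74 = -76.95
4) 1.35(42.61) + 0.7(75.19) + 0.75(3.71) = 112.94
Combination 1 gives the minimum: -81.96 kN.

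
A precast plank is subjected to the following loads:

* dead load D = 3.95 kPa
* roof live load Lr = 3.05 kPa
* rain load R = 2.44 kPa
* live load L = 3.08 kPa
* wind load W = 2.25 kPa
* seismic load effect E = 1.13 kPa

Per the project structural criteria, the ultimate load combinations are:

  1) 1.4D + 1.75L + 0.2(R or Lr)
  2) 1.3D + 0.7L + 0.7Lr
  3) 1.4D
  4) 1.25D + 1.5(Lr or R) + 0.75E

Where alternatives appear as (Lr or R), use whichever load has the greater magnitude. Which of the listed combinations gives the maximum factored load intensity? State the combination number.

Combination 1

(R or Lr) → Lr = 3.05 kPa; (Lr or R) → Lr = 3.05 kPa.
1) 1.4(3.95) + 1.75(3.08) + 0.2(3.05) = 11.53
2) 1.3(3.95) + 0.7(3.08) + 0.7(3.05) = 9.43
3) 1.4(3.95) = 5.53
4) 1.25(3.95) + 1.5(3.05) + 0.75(1.13) = 10.36
The largest value is 11.53 kPa from combination 1.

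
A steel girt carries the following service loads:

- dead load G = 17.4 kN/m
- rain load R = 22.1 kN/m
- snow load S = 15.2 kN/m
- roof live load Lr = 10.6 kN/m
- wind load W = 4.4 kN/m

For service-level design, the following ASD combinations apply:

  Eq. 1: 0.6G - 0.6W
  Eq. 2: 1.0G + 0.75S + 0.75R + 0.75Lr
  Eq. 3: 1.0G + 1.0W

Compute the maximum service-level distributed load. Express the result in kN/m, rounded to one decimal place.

53.3 kN/m

Eq. 1: 0.6(17.4) - 0.6(4.4) = 10.4 - 2.6 = 7.8
Eq. 2: 1.0(17.4) + 0.75(15.2) + 0.75(22.1) + 0.75(10.6) = 53.3
Eq. 3: 1.0(17.4) + 1.0(4.4) = 17.4 + 4.4 = 21.8
The controlling combination is 2, giving 53.3 kN/m.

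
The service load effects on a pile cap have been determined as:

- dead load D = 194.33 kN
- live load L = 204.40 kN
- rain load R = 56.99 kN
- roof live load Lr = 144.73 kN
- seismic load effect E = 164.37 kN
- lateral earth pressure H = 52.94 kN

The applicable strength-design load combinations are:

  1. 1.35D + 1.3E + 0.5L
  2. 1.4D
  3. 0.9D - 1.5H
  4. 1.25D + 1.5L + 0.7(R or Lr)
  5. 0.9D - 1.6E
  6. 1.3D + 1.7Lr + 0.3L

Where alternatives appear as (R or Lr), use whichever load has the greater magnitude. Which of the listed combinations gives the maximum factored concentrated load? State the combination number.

Combination 4

(R or Lr) → Lr = 144.73 kN.
1. 1.35(194.33) + 1.3(164.37) + 0.5(204.40) = 578.23
2. 1.4(194.33) = 272.06
3. 0.9(194.33) - 1.5(52.94) = 95.49
4. 1.25(194.33) + 1.5(204.40) + 0.7(144.73) = 650.82
5. 0.9(194.33) - 1.6(164.37) = -88.10
6. 1.3(194.33) + 1.7(144.73) + 0.3(204.40) = 559.99
The largest value is 650.82 kN from combination 4.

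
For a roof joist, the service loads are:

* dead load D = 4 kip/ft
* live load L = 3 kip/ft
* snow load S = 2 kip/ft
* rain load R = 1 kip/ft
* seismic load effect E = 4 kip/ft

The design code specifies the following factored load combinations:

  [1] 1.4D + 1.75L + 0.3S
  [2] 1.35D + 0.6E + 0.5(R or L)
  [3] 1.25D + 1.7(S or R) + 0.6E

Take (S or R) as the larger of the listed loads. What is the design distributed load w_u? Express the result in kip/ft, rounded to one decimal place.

(R or L) → L = 3 kip/ft; (S or R) → S = 2 kip/ft.
[1] 1.4(4) + 1.75(3) + 0.3(2) = 5.6 + 5.3 + 0.6 = 11.5
[2] 1.35(4) + 0.6(4) + 0.5(3) = 5.4 + 2.4 + 1.5 = 9.3
[3] 1.25(4) + 1.7(2) + 0.6(4) = 5.0 + 3.4 + 2.4 = 10.8
The controlling combination is 1, giving 11.5 kip/ft.

11.5 kip/ft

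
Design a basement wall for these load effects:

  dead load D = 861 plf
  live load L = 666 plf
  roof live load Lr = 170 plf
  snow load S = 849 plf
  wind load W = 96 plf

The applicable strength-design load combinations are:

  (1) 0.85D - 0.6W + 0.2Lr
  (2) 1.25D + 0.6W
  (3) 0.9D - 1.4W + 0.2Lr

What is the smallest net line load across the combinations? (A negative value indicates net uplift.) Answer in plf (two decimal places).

(1) 0.85(861) - 0.6(96) + 0.2(170) = 708.25
(2) 1.25(861) + 0.6(96) = 1133.85
(3) 0.9(861) - 1.4(96) + 0.2(170) = 674.50
Combination 3 gives the minimum: 674.50 plf.

674.50 plf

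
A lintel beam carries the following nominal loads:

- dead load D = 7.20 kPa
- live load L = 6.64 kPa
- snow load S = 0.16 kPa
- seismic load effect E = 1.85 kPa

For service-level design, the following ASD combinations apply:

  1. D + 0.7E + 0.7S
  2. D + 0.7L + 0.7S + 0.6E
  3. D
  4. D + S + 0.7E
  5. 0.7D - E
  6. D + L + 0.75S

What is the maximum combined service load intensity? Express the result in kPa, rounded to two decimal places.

13.96 kPa

1. 1.0(7.20) + 0.7(1.85) + 0.7(0.16) = 7.20 + 1.30 + 0.11 = 8.61
2. 1.0(7.20) + 0.7(6.64) + 0.7(0.16) + 0.6(1.85) = 7.20 + 4.65 + 0.11 + 1.11 = 13.07
3. 1.0(7.20) = 7.20
4. 1.0(7.20) + 1.0(0.16) + 0.7(1.85) = 7.20 + 0.16 + 1.30 = 8.66
5. 0.7(7.20) - 1.0(1.85) = 5.04 - 1.85 = 3.19
6. 1.0(7.20) + 1.0(6.64) + 0.75(0.16) = 7.20 + 6.64 + 0.12 = 13.96
Maximum is from combination 6.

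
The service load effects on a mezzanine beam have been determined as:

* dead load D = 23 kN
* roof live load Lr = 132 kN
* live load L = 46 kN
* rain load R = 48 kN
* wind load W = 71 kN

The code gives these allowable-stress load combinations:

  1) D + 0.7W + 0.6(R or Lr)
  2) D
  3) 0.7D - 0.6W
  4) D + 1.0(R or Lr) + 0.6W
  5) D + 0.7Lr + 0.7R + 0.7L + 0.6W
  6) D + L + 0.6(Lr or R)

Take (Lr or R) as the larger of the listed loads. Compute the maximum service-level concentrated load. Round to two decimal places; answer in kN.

(R or Lr) → Lr = 132 kN; (Lr or R) → Lr = 132 kN.
1) 1.0(23) + 0.7(71) + 0.6(132) = 23.00 + 49.70 + 79.20 = 151.90
2) 1.0(23) = 23.00
3) 0.7(23) - 0.6(71) = 16.10 - 42.60 = -26.50
4) 1.0(23) + 1.0(132) + 0.6(71) = 23.00 + 132.00 + 42.60 = 197.60
5) 1.0(23) + 0.7(132) + 0.7(48) + 0.7(46) + 0.6(71) = 23.00 + 92.40 + 33.60 + 32.20 + 42.60 = 223.80
6) 1.0(23) + 1.0(46) + 0.6(132) = 23.00 + 46.00 + 79.20 = 148.20
Combination 5 governs: P = 223.80 kN.

223.80 kN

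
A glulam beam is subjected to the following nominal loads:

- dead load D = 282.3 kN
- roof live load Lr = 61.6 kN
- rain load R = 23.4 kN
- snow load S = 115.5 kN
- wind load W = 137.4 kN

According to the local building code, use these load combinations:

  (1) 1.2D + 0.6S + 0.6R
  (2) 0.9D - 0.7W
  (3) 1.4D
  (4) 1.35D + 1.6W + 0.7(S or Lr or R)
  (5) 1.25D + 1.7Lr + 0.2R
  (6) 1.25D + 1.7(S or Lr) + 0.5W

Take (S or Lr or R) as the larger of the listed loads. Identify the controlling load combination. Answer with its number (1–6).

Combination 4

(S or Lr or R) → S = 115.5 kN; (S or Lr) → S = 115.5 kN.
(1) 1.2(282.3) + 0.6(115.5) + 0.6(23.4) = 338.8 + 69.3 + 14.0 = 422.1
(2) 0.9(282.3) - 0.7(137.4) = 254.1 - 96.2 = 157.9
(3) 1.4(282.3) = 395.2
(4) 1.35(282.3) + 1.6(137.4) + 0.7(115.5) = 381.1 + 219.8 + 80.9 = 681.8
(5) 1.25(282.3) + 1.7(61.6) + 0.2(23.4) = 352.9 + 104.7 + 4.7 = 462.3
(6) 1.25(282.3) + 1.7(115.5) + 0.5(137.4) = 617.9
The largest value is 681.8 kN from combination 4.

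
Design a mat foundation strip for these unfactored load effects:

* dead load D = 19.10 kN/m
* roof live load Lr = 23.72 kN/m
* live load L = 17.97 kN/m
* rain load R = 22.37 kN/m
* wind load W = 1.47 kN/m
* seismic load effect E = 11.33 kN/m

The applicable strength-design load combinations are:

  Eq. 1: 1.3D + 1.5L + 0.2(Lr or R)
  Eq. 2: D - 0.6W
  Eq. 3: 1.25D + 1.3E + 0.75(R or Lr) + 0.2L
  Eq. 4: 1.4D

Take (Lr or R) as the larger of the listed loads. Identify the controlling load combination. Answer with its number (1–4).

Combination 3

(Lr or R) → Lr = 23.72 kN/m; (R or Lr) → Lr = 23.72 kN/m.
Eq. 1: 1.3(19.10) + 1.5(17.97) + 0.2(23.72) = 56.53
Eq. 2: 1.0(19.10) - 0.6(1.47) = 18.22
Eq. 3: 1.25(19.10) + 1.3(11.33) + 0.75(23.72) + 0.2(17.97) = 59.99
Eq. 4: 1.4(19.10) = 26.74
The largest value is 59.99 kN/m from combination 3.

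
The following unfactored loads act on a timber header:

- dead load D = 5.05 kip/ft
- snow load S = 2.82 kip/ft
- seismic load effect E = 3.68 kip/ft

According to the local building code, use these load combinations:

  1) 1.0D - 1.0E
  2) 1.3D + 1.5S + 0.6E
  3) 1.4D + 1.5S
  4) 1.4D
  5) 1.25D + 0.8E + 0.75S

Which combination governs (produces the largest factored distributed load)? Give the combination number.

1) 1.0(5.05) - 1.0(3.68) = 5.05 - 3.68 = 1.37
2) 1.3(5.05) + 1.5(2.82) + 0.6(3.68) = 13.00
3) 1.4(5.05) + 1.5(2.82) = 7.07 + 4.23 = 11.30
4) 1.4(5.05) = 7.07
5) 1.25(5.05) + 0.8(3.68) + 0.75(2.82) = 6.31 + 2.94 + 2.12 = 11.37
The largest value is 13.00 kip/ft from combination 2.

Combination 2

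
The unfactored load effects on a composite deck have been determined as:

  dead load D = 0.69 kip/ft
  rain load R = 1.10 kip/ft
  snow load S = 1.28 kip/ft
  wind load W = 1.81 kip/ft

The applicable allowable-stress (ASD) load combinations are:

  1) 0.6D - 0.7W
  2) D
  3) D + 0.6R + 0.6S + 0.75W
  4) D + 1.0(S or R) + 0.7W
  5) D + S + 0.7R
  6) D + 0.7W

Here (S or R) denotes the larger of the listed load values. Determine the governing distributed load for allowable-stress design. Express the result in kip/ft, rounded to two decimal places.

3.48 kip/ft

(S or R) → S = 1.28 kip/ft.
1) 0.6(0.69) - 0.7(1.81) = -0.85
2) 1.0(0.69) = 0.69
3) 1.0(0.69) + 0.6(1.10) + 0.6(1.28) + 0.75(1.81) = 3.48
4) 1.0(0.69) + 1.0(1.28) + 0.7(1.81) = 3.24
5) 1.0(0.69) + 1.0(1.28) + 0.7(1.10) = 2.74
6) 1.0(0.69) + 0.7(1.81) = 1.96
Maximum is from combination 3.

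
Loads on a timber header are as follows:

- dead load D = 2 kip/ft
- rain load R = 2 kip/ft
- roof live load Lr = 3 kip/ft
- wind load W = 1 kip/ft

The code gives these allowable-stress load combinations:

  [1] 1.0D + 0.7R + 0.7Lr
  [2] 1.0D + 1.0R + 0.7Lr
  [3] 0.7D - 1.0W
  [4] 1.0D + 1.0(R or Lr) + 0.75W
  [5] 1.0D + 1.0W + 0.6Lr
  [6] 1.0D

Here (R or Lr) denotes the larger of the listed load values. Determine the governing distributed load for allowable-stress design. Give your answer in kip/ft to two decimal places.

6.10 kip/ft

(R or Lr) → Lr = 3 kip/ft.
[1] 1.0(2) + 0.7(2) + 0.7(3) = 2.00 + 1.40 + 2.10 = 5.50
[2] 1.0(2) + 1.0(2) + 0.7(3) = 2.00 + 2.00 + 2.10 = 6.10
[3] 0.7(2) - 1.0(1) = 1.40 - 1.00 = 0.40
[4] 1.0(2) + 1.0(3) + 0.75(1) = 2.00 + 3.00 + 0.75 = 5.75
[5] 1.0(2) + 1.0(1) + 0.6(3) = 2.00 + 1.00 + 1.80 = 4.80
[6] 1.0(2) = 2.00
The controlling combination is 2, giving 6.10 kip/ft.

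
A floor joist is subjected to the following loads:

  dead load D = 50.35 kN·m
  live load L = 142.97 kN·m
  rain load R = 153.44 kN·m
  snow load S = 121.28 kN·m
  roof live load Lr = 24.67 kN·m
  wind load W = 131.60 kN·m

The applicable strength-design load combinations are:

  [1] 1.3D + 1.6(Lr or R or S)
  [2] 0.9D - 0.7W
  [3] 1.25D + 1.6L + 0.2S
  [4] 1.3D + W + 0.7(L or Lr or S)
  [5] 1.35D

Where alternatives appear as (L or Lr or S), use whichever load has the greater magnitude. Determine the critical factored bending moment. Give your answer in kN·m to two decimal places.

315.95 kN·m

(Lr or R or S) → R = 153.44 kN·m; (L or Lr or S) → L = 142.97 kN·m.
[1] 1.3(50.35) + 1.6(153.44) = 65.46 + 245.50 = 310.96
[2] 0.9(50.35) - 0.7(131.60) = -46.81
[3] 1.25(50.35) + 1.6(142.97) + 0.2(121.28) = 62.94 + 228.75 + 24.26 = 315.95
[4] 1.3(50.35) + 1.0(131.60) + 0.7(142.97) = 297.13
[5] 1.35(50.35) = 67.97
The controlling combination is 3, giving 315.95 kN·m.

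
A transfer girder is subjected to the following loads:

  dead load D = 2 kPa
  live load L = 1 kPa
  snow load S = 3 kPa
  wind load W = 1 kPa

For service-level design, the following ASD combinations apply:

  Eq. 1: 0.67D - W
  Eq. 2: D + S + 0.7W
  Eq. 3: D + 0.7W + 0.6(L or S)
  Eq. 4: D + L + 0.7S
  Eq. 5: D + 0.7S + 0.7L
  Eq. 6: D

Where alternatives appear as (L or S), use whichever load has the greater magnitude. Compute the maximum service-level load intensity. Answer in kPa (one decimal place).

(L or S) → S = 3 kPa.
Eq. 1: 0.67(2) - 1.0(1) = 0.3
Eq. 2: 1.0(2) + 1.0(3) + 0.7(1) = 5.7
Eq. 3: 1.0(2) + 0.7(1) + 0.6(3) = 4.5
Eq. 4: 1.0(2) + 1.0(1) + 0.7(3) = 5.1
Eq. 5: 1.0(2) + 0.7(3) + 0.7(1) = 4.8
Eq. 6: 1.0(2) = 2.0
Maximum is from combination 2.

5.7 kPa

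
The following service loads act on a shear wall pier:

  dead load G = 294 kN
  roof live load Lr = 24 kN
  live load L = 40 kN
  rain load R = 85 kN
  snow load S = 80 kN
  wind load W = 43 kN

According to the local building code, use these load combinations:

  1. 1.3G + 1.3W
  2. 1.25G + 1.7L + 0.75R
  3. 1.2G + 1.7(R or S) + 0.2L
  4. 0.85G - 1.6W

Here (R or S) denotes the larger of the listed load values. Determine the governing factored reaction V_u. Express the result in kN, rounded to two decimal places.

505.30 kN

(R or S) → R = 85 kN.
1. 1.3(294) + 1.3(43) = 382.20 + 55.90 = 438.10
2. 1.25(294) + 1.7(40) + 0.75(85) = 367.50 + 68.00 + 63.75 = 499.25
3. 1.2(294) + 1.7(85) + 0.2(40) = 352.80 + 144.50 + 8.00 = 505.30
4. 0.85(294) - 1.6(43) = 249.90 - 68.80 = 181.10
Maximum is from combination 3.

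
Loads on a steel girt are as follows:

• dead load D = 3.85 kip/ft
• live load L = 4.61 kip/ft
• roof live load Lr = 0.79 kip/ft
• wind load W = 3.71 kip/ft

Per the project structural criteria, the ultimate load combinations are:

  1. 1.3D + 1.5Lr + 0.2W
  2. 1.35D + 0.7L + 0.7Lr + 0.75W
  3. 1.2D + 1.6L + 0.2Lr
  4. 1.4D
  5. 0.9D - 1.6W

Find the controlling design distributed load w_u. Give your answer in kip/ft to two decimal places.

1. 1.3(3.85) + 1.5(0.79) + 0.2(3.71) = 6.93
2. 1.35(3.85) + 0.7(4.61) + 0.7(0.79) + 0.75(3.71) = 11.76
3. 1.2(3.85) + 1.6(4.61) + 0.2(0.79) = 12.15
4. 1.4(3.85) = 5.39
5. 0.9(3.85) - 1.6(3.71) = -2.47
Combination 3 governs: w_u = 12.15 kip/ft.

12.15 kip/ft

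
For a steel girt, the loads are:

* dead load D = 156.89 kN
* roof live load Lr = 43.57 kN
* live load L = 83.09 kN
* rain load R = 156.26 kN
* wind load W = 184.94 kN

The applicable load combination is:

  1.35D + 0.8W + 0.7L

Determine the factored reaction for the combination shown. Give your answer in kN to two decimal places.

417.92 kN

1.35(156.89) + 0.8(184.94) + 0.7(83.09) = 417.92
V_u = 417.92 kN.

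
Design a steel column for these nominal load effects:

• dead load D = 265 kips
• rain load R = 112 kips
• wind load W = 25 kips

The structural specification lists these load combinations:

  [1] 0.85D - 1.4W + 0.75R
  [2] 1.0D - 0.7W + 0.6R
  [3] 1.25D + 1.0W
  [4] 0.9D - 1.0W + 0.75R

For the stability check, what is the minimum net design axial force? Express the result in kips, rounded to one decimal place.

[1] 0.85(265) - 1.4(25) + 0.75(112) = 274.3
[2] 1.0(265) - 0.7(25) + 0.6(112) = 314.7
[3] 1.25(265) + 1.0(25) = 356.3
[4] 0.9(265) - 1.0(25) + 0.75(112) = 297.5
Combination 1 gives the minimum: 274.3 kips.

274.3 kips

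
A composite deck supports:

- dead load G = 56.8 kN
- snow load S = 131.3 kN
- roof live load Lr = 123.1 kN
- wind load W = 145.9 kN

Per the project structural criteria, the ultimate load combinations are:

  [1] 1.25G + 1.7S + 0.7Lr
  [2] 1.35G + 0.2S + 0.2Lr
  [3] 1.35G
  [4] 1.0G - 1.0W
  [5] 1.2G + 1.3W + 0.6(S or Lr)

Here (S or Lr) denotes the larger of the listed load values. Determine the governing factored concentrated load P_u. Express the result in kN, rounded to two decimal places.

(S or Lr) → S = 131.3 kN.
[1] 1.25(56.8) + 1.7(131.3) + 0.7(123.1) = 71.00 + 223.21 + 86.17 = 380.38
[2] 1.35(56.8) + 0.2(131.3) + 0.2(123.1) = 76.68 + 26.26 + 24.62 = 127.56
[3] 1.35(56.8) = 76.68
[4] 1.0(56.8) - 1.0(145.9) = 56.80 - 145.90 = -89.10
[5] 1.2(56.8) + 1.3(145.9) + 0.6(131.3) = 68.16 + 189.67 + 78.78 = 336.61
Maximum is from combination 1.

380.38 kN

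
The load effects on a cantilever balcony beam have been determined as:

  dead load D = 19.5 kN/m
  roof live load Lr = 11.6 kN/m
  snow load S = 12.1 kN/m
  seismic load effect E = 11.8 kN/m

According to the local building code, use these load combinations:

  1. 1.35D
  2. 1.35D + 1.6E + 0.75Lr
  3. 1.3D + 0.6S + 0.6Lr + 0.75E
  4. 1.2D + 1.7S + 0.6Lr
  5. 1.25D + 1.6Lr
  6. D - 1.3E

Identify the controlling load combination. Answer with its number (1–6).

1. 1.35(19.5) = 26.3
2. 1.35(19.5) + 1.6(11.8) + 0.75(11.6) = 26.3 + 18.9 + 8.7 = 53.9
3. 1.3(19.5) + 0.6(12.1) + 0.6(11.6) + 0.75(11.8) = 48.4
4. 1.2(19.5) + 1.7(12.1) + 0.6(11.6) = 50.9
5. 1.25(19.5) + 1.6(11.6) = 42.9
6. 1.0(19.5) - 1.3(11.8) = 19.5 - 15.3 = 4.2
The largest value is 53.9 kN/m from combination 2.

Combination 2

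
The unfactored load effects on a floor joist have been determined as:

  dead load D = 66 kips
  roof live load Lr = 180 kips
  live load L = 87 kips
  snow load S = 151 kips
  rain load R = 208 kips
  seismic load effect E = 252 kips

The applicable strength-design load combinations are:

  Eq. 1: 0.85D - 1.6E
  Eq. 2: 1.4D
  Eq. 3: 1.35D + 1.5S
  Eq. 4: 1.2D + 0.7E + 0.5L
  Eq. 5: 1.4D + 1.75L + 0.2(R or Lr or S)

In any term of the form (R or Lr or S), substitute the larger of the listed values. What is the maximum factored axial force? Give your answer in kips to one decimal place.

(R or Lr or S) → R = 208 kips.
Eq. 1: 0.85(66) - 1.6(252) = 56.1 - 403.2 = -347.1
Eq. 2: 1.4(66) = 92.4
Eq. 3: 1.35(66) + 1.5(151) = 89.1 + 226.5 = 315.6
Eq. 4: 1.2(66) + 0.7(252) + 0.5(87) = 79.2 + 176.4 + 43.5 = 299.1
Eq. 5: 1.4(66) + 1.75(87) + 0.2(208) = 92.4 + 152.3 + 41.6 = 286.3
Maximum is from combination 3.

315.6 kips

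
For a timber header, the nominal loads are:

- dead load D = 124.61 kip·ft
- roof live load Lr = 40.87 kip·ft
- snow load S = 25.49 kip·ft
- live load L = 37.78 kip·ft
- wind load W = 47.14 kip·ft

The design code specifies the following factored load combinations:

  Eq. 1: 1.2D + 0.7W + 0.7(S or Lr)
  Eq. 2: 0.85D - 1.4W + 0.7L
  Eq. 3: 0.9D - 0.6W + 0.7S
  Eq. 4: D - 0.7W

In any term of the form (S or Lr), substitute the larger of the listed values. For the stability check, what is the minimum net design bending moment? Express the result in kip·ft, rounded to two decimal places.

(S or Lr) → Lr = 40.87 kip·ft.
Eq. 1: 1.2(124.61) + 0.7(47.14) + 0.7(40.87) = 149.53 + 33.00 + 28.61 = 211.14
Eq. 2: 0.85(124.61) - 1.4(47.14) + 0.7(37.78) = 105.92 - 66.00 + 26.45 = 66.37
Eq. 3: 0.9(124.61) - 0.6(47.14) + 0.7(25.49) = 112.15 - 28.28 + 17.84 = 101.71
Eq. 4: 1.0(124.61) - 0.7(47.14) = 124.61 - 33.00 = 91.61
Combination 2 gives the minimum: 66.37 kip·ft.

66.37 kip·ft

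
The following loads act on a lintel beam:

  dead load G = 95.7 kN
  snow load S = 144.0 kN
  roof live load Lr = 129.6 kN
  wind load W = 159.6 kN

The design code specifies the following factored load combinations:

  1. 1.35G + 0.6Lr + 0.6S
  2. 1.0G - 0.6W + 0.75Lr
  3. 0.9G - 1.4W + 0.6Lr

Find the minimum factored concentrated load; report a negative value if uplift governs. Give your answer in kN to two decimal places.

1. 1.35(95.7) + 0.6(129.6) + 0.6(144.0) = 129.20 + 77.76 + 86.40 = 293.36
2. 1.0(95.7) - 0.6(159.6) + 0.75(129.6) = 95.70 - 95.76 + 97.20 = 97.14
3. 0.9(95.7) - 1.4(159.6) + 0.6(129.6) = 86.13 - 223.44 + 77.76 = -59.55
Combination 3 gives the minimum: -59.55 kN.

-59.55 kN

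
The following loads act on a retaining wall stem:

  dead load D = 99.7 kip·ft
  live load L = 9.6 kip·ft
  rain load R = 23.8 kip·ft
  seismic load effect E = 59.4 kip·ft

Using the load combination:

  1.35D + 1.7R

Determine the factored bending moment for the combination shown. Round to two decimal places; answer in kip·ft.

175.06 kip·ft

1.35(99.7) + 1.7(23.8) = 175.06
M_u = 175.06 kip·ft.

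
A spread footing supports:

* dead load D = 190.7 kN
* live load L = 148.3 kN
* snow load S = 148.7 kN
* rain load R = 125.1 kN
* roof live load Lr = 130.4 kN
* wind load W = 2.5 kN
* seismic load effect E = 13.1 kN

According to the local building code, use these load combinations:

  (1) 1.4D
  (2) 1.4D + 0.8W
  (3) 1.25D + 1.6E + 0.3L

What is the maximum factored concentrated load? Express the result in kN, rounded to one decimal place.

(1) 1.4(190.7) = 267.0
(2) 1.4(190.7) + 0.8(2.5) = 267.0 + 2.0 = 269.0
(3) 1.25(190.7) + 1.6(13.1) + 0.3(148.3) = 303.8
The controlling combination is 3, giving 303.8 kN.

303.8 kN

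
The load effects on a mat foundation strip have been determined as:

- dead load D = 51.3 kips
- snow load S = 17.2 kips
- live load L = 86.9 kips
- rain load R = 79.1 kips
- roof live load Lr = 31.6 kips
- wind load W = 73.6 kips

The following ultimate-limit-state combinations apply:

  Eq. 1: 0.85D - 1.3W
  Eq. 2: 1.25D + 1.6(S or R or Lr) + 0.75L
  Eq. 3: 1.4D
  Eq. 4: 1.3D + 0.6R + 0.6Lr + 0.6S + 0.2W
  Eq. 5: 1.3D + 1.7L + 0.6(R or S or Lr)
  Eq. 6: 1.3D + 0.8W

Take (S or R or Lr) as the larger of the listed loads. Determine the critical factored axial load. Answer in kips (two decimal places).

261.88 kips

(S or R or Lr) → R = 79.1 kips; (R or S or Lr) → R = 79.1 kips.
Eq. 1: 0.85(51.3) - 1.3(73.6) = -52.08
Eq. 2: 1.25(51.3) + 1.6(79.1) + 0.75(86.9) = 255.86
Eq. 3: 1.4(51.3) = 71.82
Eq. 4: 1.3(51.3) + 0.6(79.1) + 0.6(31.6) + 0.6(17.2) + 0.2(73.6) = 158.15
Eq. 5: 1.3(51.3) + 1.7(86.9) + 0.6(79.1) = 261.88
Eq. 6: 1.3(51.3) + 0.8(73.6) = 125.57
Combination 5 governs: P_u = 261.88 kips.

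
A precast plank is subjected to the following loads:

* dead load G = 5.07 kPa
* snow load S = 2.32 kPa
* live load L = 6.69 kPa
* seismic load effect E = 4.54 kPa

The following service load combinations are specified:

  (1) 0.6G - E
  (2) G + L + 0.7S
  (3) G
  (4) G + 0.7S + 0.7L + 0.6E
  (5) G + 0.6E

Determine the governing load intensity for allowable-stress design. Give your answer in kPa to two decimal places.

(1) 0.6(5.07) - 1.0(4.54) = -1.50
(2) 1.0(5.07) + 1.0(6.69) + 0.7(2.32) = 13.38
(3) 1.0(5.07) = 5.07
(4) 1.0(5.07) + 0.7(2.32) + 0.7(6.69) + 0.6(4.54) = 14.10
(5) 1.0(5.07) + 0.6(4.54) = 7.79
The controlling combination is 4, giving 14.10 kPa.

14.10 kPa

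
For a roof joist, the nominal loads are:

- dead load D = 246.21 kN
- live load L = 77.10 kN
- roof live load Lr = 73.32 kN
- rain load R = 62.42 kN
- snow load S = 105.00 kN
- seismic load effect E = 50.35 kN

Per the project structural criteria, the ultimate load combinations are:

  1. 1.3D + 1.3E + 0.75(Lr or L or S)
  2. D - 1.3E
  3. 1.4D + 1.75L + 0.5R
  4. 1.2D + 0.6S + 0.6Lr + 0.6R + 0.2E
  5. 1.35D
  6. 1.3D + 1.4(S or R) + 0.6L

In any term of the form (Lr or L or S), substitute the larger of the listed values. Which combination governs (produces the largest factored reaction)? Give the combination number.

Combination 6

(Lr or L or S) → S = 105.00 kN; (S or R) → S = 105.00 kN.
1. 1.3(246.21) + 1.3(50.35) + 0.75(105.00) = 320.07 + 65.46 + 78.75 = 464.28
2. 1.0(246.21) - 1.3(50.35) = 180.76
3. 1.4(246.21) + 1.75(77.10) + 0.5(62.42) = 344.69 + 134.93 + 31.21 = 510.83
4. 1.2(246.21) + 0.6(105.00) + 0.6(73.32) + 0.6(62.42) + 0.2(50.35) = 449.97
5. 1.35(246.21) = 332.38
6. 1.3(246.21) + 1.4(105.00) + 0.6(77.10) = 320.07 + 147.00 + 46.26 = 513.33
The largest value is 513.33 kN from combination 6.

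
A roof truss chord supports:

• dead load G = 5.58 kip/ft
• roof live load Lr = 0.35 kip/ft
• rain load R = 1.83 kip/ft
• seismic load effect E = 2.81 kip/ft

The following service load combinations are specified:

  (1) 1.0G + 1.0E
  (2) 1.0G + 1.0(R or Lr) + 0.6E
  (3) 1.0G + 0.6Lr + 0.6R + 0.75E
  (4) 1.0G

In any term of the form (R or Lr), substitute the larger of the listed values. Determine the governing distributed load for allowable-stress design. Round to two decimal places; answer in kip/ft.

(R or Lr) → R = 1.83 kip/ft.
(1) 1.0(5.58) + 1.0(2.81) = 8.39
(2) 1.0(5.58) + 1.0(1.83) + 0.6(2.81) = 9.10
(3) 1.0(5.58) + 0.6(0.35) + 0.6(1.83) + 0.75(2.81) = 9.00
(4) 1.0(5.58) = 5.58
The controlling combination is 2, giving 9.10 kip/ft.

9.10 kip/ft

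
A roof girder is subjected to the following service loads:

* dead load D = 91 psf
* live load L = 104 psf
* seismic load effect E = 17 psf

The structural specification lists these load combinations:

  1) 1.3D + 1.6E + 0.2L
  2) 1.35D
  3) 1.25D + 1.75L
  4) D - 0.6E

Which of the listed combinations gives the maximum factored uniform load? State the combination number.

Combination 3

1) 1.3(91) + 1.6(17) + 0.2(104) = 166.3
2) 1.35(91) = 122.9
3) 1.25(91) + 1.75(104) = 295.8
4) 1.0(91) - 0.6(17) = 80.8
The largest value is 295.8 psf from combination 3.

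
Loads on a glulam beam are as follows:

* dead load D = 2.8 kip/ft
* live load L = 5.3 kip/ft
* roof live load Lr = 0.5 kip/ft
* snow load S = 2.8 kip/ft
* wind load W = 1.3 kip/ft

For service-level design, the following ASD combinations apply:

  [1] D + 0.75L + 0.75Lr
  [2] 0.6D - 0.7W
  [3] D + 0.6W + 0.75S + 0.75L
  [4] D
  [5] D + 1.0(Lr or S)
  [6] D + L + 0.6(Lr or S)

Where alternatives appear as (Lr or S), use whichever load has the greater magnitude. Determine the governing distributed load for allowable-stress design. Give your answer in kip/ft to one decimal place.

(Lr or S) → S = 2.8 kip/ft.
[1] 1.0(2.8) + 0.75(5.3) + 0.75(0.5) = 2.8 + 4.0 + 0.4 = 7.2
[2] 0.6(2.8) - 0.7(1.3) = 1.7 - 0.9 = 0.8
[3] 1.0(2.8) + 0.6(1.3) + 0.75(2.8) + 0.75(5.3) = 2.8 + 0.8 + 2.1 + 4.0 = 9.7
[4] 1.0(2.8) = 2.8
[5] 1.0(2.8) + 1.0(2.8) = 2.8 + 2.8 = 5.6
[6] 1.0(2.8) + 1.0(5.3) + 0.6(2.8) = 2.8 + 5.3 + 1.7 = 9.8
Combination 6 governs: w = 9.8 kip/ft.

9.8 kip/ft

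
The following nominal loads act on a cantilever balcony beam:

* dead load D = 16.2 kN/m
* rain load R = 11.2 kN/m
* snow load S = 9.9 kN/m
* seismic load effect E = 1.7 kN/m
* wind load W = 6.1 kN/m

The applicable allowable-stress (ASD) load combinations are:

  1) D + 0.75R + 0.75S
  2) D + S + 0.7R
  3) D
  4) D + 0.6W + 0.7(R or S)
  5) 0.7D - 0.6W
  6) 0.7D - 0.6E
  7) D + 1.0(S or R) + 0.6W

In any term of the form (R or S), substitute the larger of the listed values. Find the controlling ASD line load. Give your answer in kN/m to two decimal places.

(R or S) → R = 11.2 kN/m; (S or R) → R = 11.2 kN/m.
1) 1.0(16.2) + 0.75(11.2) + 0.75(9.9) = 16.20 + 8.40 + 7.43 = 32.03
2) 1.0(16.2) + 1.0(9.9) + 0.7(11.2) = 16.20 + 9.90 + 7.84 = 33.94
3) 1.0(16.2) = 16.20
4) 1.0(16.2) + 0.6(6.1) + 0.7(11.2) = 16.20 + 3.66 + 7.84 = 27.70
5) 0.7(16.2) - 0.6(6.1) = 11.34 - 3.66 = 7.68
6) 0.7(16.2) - 0.6(1.7) = 11.34 - 1.02 = 10.32
7) 1.0(16.2) + 1.0(11.2) + 0.6(6.1) = 16.20 + 11.20 + 3.66 = 31.06
The controlling combination is 2, giving 33.94 kN/m.

33.94 kN/m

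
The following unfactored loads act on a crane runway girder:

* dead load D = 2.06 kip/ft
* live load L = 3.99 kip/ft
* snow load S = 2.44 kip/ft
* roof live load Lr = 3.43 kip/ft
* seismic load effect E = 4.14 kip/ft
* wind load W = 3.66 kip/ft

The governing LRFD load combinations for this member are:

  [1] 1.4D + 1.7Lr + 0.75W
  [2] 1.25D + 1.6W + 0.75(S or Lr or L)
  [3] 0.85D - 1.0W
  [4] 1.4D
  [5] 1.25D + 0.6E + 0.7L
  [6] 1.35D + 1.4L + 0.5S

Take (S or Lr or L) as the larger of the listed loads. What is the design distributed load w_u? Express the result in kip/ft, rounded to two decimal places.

(S or Lr or L) → L = 3.99 kip/ft.
[1] 1.4(2.06) + 1.7(3.43) + 0.75(3.66) = 2.88 + 5.83 + 2.75 = 11.46
[2] 1.25(2.06) + 1.6(3.66) + 0.75(3.99) = 11.42
[3] 0.85(2.06) - 1.0(3.66) = 1.75 - 3.66 = -1.91
[4] 1.4(2.06) = 2.88
[5] 1.25(2.06) + 0.6(4.14) + 0.7(3.99) = 2.58 + 2.48 + 2.79 = 7.85
[6] 1.35(2.06) + 1.4(3.99) + 0.5(2.44) = 2.78 + 5.59 + 1.22 = 9.59
Combination 1 governs: w_u = 11.46 kip/ft.

11.46 kip/ft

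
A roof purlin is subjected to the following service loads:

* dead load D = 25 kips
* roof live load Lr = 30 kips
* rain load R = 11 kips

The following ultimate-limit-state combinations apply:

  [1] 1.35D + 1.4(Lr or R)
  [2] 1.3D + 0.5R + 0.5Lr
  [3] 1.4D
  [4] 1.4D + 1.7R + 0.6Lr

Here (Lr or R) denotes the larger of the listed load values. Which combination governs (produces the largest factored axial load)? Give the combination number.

Combination 1

(Lr or R) → Lr = 30 kips.
[1] 1.35(25) + 1.4(30) = 75.8
[2] 1.3(25) + 0.5(11) + 0.5(30) = 53.0
[3] 1.4(25) = 35.0
[4] 1.4(25) + 1.7(11) + 0.6(30) = 71.7
The largest value is 75.8 kips from combination 1.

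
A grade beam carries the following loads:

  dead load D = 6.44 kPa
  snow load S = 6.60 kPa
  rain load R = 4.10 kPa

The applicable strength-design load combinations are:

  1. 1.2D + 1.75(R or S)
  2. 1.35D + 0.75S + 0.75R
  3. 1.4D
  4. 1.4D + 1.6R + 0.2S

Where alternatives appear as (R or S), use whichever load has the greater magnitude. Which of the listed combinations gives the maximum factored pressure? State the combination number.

(R or S) → S = 6.60 kPa.
1. 1.2(6.44) + 1.75(6.60) = 7.73 + 11.55 = 19.28
2. 1.35(6.44) + 0.75(6.60) + 0.75(4.10) = 8.69 + 4.95 + 3.08 = 16.72
3. 1.4(6.44) = 9.02
4. 1.4(6.44) + 1.6(4.10) + 0.2(6.60) = 9.02 + 6.56 + 1.32 = 16.90
The largest value is 19.28 kPa from combination 1.

Combination 1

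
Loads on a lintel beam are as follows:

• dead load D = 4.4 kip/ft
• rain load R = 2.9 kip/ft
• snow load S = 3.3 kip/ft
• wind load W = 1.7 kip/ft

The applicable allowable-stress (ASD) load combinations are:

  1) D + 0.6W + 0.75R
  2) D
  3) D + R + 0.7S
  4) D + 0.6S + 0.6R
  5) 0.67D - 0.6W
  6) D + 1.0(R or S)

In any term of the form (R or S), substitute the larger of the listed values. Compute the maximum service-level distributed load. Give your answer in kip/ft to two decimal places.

9.61 kip/ft

(R or S) → S = 3.3 kip/ft.
1) 1.0(4.4) + 0.6(1.7) + 0.75(2.9) = 7.60
2) 1.0(4.4) = 4.40
3) 1.0(4.4) + 1.0(2.9) + 0.7(3.3) = 9.61
4) 1.0(4.4) + 0.6(3.3) + 0.6(2.9) = 8.12
5) 0.67(4.4) - 0.6(1.7) = 1.93
6) 1.0(4.4) + 1.0(3.3) = 7.70
Maximum is from combination 3.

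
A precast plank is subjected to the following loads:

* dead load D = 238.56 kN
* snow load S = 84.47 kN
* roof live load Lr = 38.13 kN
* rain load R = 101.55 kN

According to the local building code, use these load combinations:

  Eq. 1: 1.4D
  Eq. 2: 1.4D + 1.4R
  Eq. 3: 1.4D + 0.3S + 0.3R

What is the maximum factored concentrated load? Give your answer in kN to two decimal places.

476.15 kN

Eq. 1: 1.4(238.56) = 333.98
Eq. 2: 1.4(238.56) + 1.4(101.55) = 333.98 + 142.17 = 476.15
Eq. 3: 1.4(238.56) + 0.3(84.47) + 0.3(101.55) = 333.98 + 25.34 + 30.47 = 389.79
Maximum is from combination 2.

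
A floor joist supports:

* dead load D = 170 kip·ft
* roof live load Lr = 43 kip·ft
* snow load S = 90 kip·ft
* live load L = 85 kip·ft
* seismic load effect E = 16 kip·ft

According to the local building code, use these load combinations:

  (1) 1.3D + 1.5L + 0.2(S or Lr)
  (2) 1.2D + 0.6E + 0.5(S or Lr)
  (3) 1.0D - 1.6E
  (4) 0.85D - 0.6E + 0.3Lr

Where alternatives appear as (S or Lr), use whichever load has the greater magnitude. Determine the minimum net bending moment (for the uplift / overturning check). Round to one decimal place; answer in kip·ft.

144.4 kip·ft

(S or Lr) → S = 90 kip·ft.
(1) 1.3(170) + 1.5(85) + 0.2(90) = 221.0 + 127.5 + 18.0 = 366.5
(2) 1.2(170) + 0.6(16) + 0.5(90) = 204.0 + 9.6 + 45.0 = 258.6
(3) 1.0(170) - 1.6(16) = 170.0 - 25.6 = 144.4
(4) 0.85(170) - 0.6(16) + 0.3(43) = 144.5 - 9.6 + 12.9 = 147.8
Combination 3 gives the minimum: 144.4 kip·ft.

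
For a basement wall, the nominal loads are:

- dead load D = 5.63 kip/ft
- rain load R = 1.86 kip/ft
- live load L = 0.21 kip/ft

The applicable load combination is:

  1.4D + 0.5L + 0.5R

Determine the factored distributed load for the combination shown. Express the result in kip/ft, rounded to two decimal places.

8.92 kip/ft

1.4(5.63) + 0.5(0.21) + 0.5(1.86) = 7.88 + 0.11 + 0.93 = 8.92
w_u = 8.92 kip/ft.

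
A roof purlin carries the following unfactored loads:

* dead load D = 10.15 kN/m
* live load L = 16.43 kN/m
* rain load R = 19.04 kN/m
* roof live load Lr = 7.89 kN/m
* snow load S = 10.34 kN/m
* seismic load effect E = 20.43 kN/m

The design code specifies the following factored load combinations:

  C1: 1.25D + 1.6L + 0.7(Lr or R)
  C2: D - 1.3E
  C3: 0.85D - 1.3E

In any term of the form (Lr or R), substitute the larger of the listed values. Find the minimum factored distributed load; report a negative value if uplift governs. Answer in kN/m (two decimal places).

(Lr or R) → R = 19.04 kN/m.
C1: 1.25(10.15) + 1.6(16.43) + 0.7(19.04) = 52.30
C2: 1.0(10.15) - 1.3(20.43) = -16.41
C3: 0.85(10.15) - 1.3(20.43) = -17.93
Combination 3 gives the minimum: -17.93 kN/m.

-17.93 kN/m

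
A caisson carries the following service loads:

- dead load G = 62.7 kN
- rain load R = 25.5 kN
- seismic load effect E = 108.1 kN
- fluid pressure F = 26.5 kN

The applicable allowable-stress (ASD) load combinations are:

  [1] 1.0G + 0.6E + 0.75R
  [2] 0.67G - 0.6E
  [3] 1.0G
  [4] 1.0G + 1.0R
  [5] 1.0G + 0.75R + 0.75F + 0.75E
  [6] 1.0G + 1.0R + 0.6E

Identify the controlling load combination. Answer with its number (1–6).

Combination 5

[1] 1.0(62.7) + 0.6(108.1) + 0.75(25.5) = 62.70 + 64.86 + 19.13 = 146.69
[2] 0.67(62.7) - 0.6(108.1) = 42.01 - 64.86 = -22.85
[3] 1.0(62.7) = 62.70
[4] 1.0(62.7) + 1.0(25.5) = 62.70 + 25.50 = 88.20
[5] 1.0(62.7) + 0.75(25.5) + 0.75(26.5) + 0.75(108.1) = 182.78
[6] 1.0(62.7) + 1.0(25.5) + 0.6(108.1) = 62.70 + 25.50 + 64.86 = 153.06
The largest value is 182.78 kN from combination 5.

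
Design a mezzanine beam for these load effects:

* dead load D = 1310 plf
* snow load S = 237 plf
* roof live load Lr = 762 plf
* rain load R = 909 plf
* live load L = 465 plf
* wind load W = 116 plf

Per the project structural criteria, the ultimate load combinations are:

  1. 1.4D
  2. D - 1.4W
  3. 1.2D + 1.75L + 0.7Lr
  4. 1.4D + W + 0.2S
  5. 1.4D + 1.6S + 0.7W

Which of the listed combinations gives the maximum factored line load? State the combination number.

1. 1.4(1310) = 1834.0
2. 1.0(1310) - 1.4(116) = 1310.0 - 162.4 = 1147.6
3. 1.2(1310) + 1.75(465) + 0.7(762) = 1572.0 + 813.8 + 533.4 = 2919.2
4. 1.4(1310) + 1.0(116) + 0.2(237) = 1834.0 + 116.0 + 47.4 = 1997.4
5. 1.4(1310) + 1.6(237) + 0.7(116) = 1834.0 + 379.2 + 81.2 = 2294.4
The largest value is 2919.2 plf from combination 3.

Combination 3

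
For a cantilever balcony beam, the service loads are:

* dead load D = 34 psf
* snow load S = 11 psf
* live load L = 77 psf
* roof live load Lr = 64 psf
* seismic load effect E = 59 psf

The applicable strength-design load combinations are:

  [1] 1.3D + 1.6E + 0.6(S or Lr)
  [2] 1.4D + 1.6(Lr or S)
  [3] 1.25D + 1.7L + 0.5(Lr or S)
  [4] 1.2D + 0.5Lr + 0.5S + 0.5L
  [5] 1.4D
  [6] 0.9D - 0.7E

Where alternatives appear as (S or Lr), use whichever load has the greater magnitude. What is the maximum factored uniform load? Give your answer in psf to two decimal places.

(S or Lr) → Lr = 64 psf; (Lr or S) → Lr = 64 psf.
[1] 1.3(34) + 1.6(59) + 0.6(64) = 44.20 + 94.40 + 38.40 = 177.00
[2] 1.4(34) + 1.6(64) = 47.60 + 102.40 = 150.00
[3] 1.25(34) + 1.7(77) + 0.5(64) = 42.50 + 130.90 + 32.00 = 205.40
[4] 1.2(34) + 0.5(64) + 0.5(11) + 0.5(77) = 40.80 + 32.00 + 5.50 + 38.50 = 116.80
[5] 1.4(34) = 47.60
[6] 0.9(34) - 0.7(59) = 30.60 - 41.30 = -10.70
The controlling combination is 3, giving 205.40 psf.

205.40 psf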